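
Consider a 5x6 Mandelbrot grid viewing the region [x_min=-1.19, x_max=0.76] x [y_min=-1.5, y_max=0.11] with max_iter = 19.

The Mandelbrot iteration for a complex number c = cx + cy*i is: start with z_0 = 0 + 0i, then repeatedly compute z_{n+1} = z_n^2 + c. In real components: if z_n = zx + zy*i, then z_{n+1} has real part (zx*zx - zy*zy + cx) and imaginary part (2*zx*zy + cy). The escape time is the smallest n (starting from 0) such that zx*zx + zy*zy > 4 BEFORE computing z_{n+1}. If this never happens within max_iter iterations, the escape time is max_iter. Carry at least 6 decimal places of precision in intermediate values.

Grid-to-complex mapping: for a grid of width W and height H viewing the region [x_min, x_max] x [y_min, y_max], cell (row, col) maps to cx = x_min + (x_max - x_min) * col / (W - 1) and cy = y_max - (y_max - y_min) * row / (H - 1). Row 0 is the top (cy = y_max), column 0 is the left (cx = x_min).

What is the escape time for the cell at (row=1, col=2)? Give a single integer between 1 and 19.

z_0 = 0 + 0i, c = -0.2150 + -0.2120i
Iter 1: z = -0.2150 + -0.2120i, |z|^2 = 0.0912
Iter 2: z = -0.2137 + -0.1208i, |z|^2 = 0.0603
Iter 3: z = -0.1839 + -0.1603i, |z|^2 = 0.0595
Iter 4: z = -0.2069 + -0.1530i, |z|^2 = 0.0662
Iter 5: z = -0.1956 + -0.1487i, |z|^2 = 0.0604
Iter 6: z = -0.1988 + -0.1538i, |z|^2 = 0.0632
Iter 7: z = -0.1991 + -0.1508i, |z|^2 = 0.0624
Iter 8: z = -0.1981 + -0.1519i, |z|^2 = 0.0623
Iter 9: z = -0.1988 + -0.1518i, |z|^2 = 0.0626
Iter 10: z = -0.1985 + -0.1516i, |z|^2 = 0.0624
Iter 11: z = -0.1986 + -0.1518i, |z|^2 = 0.0625
Iter 12: z = -0.1986 + -0.1517i, |z|^2 = 0.0625
Iter 13: z = -0.1986 + -0.1517i, |z|^2 = 0.0625
Iter 14: z = -0.1986 + -0.1517i, |z|^2 = 0.0625
Iter 15: z = -0.1986 + -0.1517i, |z|^2 = 0.0625
Iter 16: z = -0.1986 + -0.1517i, |z|^2 = 0.0625
Iter 17: z = -0.1986 + -0.1517i, |z|^2 = 0.0625
Iter 18: z = -0.1986 + -0.1517i, |z|^2 = 0.0625

Answer: 19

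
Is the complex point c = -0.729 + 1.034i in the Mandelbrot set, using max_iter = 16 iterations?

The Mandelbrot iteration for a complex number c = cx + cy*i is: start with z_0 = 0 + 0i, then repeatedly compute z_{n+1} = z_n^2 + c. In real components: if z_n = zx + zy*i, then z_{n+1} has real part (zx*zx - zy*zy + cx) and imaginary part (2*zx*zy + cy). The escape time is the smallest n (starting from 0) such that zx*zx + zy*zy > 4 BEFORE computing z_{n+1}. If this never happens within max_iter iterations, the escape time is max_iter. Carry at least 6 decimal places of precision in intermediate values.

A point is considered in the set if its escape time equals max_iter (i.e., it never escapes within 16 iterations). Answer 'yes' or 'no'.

z_0 = 0 + 0i, c = -0.7290 + 1.0340i
Iter 1: z = -0.7290 + 1.0340i, |z|^2 = 1.6006
Iter 2: z = -1.2667 + -0.4736i, |z|^2 = 1.8288
Iter 3: z = 0.6513 + 2.2338i, |z|^2 = 5.4139
Escaped at iteration 3

Answer: no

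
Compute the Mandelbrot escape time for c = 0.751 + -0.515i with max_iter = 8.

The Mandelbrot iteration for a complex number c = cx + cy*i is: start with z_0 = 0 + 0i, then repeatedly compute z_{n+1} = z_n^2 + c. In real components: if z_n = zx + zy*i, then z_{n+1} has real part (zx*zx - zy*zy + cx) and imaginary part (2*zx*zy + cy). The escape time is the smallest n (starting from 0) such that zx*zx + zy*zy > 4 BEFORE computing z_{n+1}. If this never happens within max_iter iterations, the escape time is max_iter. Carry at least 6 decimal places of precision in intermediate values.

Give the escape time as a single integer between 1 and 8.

Answer: 3

Derivation:
z_0 = 0 + 0i, c = 0.7510 + -0.5150i
Iter 1: z = 0.7510 + -0.5150i, |z|^2 = 0.8292
Iter 2: z = 1.0498 + -1.2885i, |z|^2 = 2.7623
Iter 3: z = 0.1927 + -3.2203i, |z|^2 = 10.4077
Escaped at iteration 3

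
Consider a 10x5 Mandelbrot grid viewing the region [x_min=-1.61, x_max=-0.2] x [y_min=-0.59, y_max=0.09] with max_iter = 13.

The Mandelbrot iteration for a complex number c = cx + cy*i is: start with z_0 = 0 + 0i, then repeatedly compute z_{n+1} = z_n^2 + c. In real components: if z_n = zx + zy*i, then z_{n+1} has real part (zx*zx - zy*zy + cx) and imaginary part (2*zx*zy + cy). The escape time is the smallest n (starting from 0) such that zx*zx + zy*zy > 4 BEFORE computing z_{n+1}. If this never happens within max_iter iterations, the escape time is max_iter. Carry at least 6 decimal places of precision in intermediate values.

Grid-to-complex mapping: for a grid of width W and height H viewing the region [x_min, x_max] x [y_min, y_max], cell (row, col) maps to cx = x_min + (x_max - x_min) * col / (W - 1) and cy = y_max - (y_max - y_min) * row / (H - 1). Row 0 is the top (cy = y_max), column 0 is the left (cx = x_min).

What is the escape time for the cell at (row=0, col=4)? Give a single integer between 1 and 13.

Answer: 13

Derivation:
z_0 = 0 + 0i, c = -0.9833 + 0.0900i
Iter 1: z = -0.9833 + 0.0900i, |z|^2 = 0.9750
Iter 2: z = -0.0245 + -0.0870i, |z|^2 = 0.0082
Iter 3: z = -0.9903 + 0.0943i, |z|^2 = 0.9896
Iter 4: z = -0.0115 + -0.0967i, |z|^2 = 0.0095
Iter 5: z = -0.9926 + 0.0922i, |z|^2 = 0.9937
Iter 6: z = -0.0067 + -0.0931i, |z|^2 = 0.0087
Iter 7: z = -0.9920 + 0.0912i, |z|^2 = 0.9923
Iter 8: z = -0.0077 + -0.0910i, |z|^2 = 0.0083
Iter 9: z = -0.9916 + 0.0914i, |z|^2 = 0.9915
Iter 10: z = -0.0085 + -0.0913i, |z|^2 = 0.0084
Iter 11: z = -0.9916 + 0.0916i, |z|^2 = 0.9916
Iter 12: z = -0.0085 + -0.0916i, |z|^2 = 0.0085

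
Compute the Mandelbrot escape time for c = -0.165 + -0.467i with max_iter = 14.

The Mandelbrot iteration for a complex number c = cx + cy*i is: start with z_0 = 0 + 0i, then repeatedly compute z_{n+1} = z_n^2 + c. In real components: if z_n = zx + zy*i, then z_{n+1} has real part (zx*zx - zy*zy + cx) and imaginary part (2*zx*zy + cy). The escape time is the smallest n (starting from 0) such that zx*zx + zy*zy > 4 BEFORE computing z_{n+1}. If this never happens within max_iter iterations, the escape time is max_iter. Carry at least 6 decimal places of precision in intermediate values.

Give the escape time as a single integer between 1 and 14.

z_0 = 0 + 0i, c = -0.1650 + -0.4670i
Iter 1: z = -0.1650 + -0.4670i, |z|^2 = 0.2453
Iter 2: z = -0.3559 + -0.3129i, |z|^2 = 0.2245
Iter 3: z = -0.1363 + -0.2443i, |z|^2 = 0.0783
Iter 4: z = -0.2061 + -0.4004i, |z|^2 = 0.2028
Iter 5: z = -0.2829 + -0.3019i, |z|^2 = 0.1712
Iter 6: z = -0.1762 + -0.2962i, |z|^2 = 0.1188
Iter 7: z = -0.2217 + -0.3626i, |z|^2 = 0.1807
Iter 8: z = -0.2474 + -0.3062i, |z|^2 = 0.1549
Iter 9: z = -0.1976 + -0.3155i, |z|^2 = 0.1386
Iter 10: z = -0.2255 + -0.3423i, |z|^2 = 0.1680
Iter 11: z = -0.2313 + -0.3126i, |z|^2 = 0.1512
Iter 12: z = -0.2092 + -0.3224i, |z|^2 = 0.1477
Iter 13: z = -0.2252 + -0.3321i, |z|^2 = 0.1610

Answer: 14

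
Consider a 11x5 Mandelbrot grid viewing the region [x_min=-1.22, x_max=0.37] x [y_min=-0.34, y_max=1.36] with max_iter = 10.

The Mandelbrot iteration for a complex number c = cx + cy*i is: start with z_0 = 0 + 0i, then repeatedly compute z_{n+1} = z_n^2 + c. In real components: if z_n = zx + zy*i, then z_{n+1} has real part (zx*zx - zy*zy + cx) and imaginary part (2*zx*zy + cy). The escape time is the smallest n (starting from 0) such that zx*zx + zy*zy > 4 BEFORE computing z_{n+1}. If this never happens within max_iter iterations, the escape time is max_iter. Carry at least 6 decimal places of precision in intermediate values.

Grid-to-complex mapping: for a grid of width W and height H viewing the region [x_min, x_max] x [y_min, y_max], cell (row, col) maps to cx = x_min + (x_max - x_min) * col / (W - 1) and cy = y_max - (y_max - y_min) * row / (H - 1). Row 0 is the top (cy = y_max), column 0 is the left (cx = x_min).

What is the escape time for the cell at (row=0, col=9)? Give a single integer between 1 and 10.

Answer: 2

Derivation:
z_0 = 0 + 0i, c = 0.2110 + 1.3600i
Iter 1: z = 0.2110 + 1.3600i, |z|^2 = 1.8941
Iter 2: z = -1.5941 + 1.9339i, |z|^2 = 6.2811
Escaped at iteration 2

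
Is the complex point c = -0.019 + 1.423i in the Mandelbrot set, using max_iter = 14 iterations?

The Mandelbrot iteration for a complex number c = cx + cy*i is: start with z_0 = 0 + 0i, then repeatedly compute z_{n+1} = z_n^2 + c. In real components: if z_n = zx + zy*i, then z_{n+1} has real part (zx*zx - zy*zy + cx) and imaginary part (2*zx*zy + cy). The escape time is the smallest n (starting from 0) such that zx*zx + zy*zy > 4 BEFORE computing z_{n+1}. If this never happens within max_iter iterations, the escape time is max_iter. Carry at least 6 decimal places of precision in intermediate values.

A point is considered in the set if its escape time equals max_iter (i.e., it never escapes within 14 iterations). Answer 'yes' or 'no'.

Answer: no

Derivation:
z_0 = 0 + 0i, c = -0.0190 + 1.4230i
Iter 1: z = -0.0190 + 1.4230i, |z|^2 = 2.0253
Iter 2: z = -2.0436 + 1.3689i, |z|^2 = 6.0501
Escaped at iteration 2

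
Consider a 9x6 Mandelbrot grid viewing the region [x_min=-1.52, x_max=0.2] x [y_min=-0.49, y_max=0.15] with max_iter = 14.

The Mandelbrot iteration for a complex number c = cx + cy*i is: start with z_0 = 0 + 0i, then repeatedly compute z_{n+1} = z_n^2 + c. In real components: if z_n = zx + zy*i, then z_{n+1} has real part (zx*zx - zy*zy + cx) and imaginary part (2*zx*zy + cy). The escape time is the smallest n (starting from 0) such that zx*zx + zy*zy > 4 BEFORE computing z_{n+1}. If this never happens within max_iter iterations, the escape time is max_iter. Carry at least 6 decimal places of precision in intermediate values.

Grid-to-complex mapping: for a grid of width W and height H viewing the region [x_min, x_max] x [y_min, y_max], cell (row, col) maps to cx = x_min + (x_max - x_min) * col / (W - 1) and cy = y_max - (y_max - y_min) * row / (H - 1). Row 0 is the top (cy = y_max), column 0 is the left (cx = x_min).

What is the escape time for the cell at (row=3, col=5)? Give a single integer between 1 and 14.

Answer: 14

Derivation:
z_0 = 0 + 0i, c = -0.4450 + -0.2340i
Iter 1: z = -0.4450 + -0.2340i, |z|^2 = 0.2528
Iter 2: z = -0.3017 + -0.0257i, |z|^2 = 0.0917
Iter 3: z = -0.3546 + -0.2185i, |z|^2 = 0.1735
Iter 4: z = -0.3670 + -0.0791i, |z|^2 = 0.1409
Iter 5: z = -0.3166 + -0.1760i, |z|^2 = 0.1312
Iter 6: z = -0.3757 + -0.1226i, |z|^2 = 0.1562
Iter 7: z = -0.3188 + -0.1419i, |z|^2 = 0.1218
Iter 8: z = -0.3635 + -0.1435i, |z|^2 = 0.1527
Iter 9: z = -0.3335 + -0.1297i, |z|^2 = 0.1280
Iter 10: z = -0.3506 + -0.1475i, |z|^2 = 0.1447
Iter 11: z = -0.3438 + -0.1306i, |z|^2 = 0.1353
Iter 12: z = -0.3438 + -0.1442i, |z|^2 = 0.1390
Iter 13: z = -0.3476 + -0.1348i, |z|^2 = 0.1390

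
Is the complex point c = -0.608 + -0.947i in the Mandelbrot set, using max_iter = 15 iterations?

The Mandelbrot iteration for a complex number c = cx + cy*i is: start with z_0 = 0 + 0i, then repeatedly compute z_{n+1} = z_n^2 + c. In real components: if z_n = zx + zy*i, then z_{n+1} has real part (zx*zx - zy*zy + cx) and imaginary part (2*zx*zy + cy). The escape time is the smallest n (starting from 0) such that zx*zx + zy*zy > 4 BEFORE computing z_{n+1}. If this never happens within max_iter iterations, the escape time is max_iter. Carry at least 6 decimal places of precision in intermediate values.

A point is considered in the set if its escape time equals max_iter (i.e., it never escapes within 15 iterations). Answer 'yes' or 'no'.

Answer: no

Derivation:
z_0 = 0 + 0i, c = -0.6080 + -0.9470i
Iter 1: z = -0.6080 + -0.9470i, |z|^2 = 1.2665
Iter 2: z = -1.1351 + 0.2046i, |z|^2 = 1.3304
Iter 3: z = 0.6387 + -1.4114i, |z|^2 = 2.4000
Iter 4: z = -2.1921 + -2.7499i, |z|^2 = 12.3674
Escaped at iteration 4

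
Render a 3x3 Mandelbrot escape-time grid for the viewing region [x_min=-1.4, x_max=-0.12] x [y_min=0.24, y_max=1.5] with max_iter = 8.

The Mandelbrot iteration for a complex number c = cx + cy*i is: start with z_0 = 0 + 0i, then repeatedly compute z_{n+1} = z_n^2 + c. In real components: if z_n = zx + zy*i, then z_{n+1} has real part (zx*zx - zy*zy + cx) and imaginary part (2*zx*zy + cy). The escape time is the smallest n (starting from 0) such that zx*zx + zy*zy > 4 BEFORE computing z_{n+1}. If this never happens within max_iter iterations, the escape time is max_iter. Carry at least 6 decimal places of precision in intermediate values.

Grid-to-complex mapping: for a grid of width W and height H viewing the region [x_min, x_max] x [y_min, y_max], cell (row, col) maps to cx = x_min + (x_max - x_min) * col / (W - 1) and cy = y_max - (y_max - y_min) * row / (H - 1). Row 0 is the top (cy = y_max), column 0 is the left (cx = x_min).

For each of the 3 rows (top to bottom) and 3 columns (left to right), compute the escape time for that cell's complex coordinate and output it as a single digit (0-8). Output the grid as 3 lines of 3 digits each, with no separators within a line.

Answer: 122
348
588

Derivation:
(row=0, col=0): c = -1.4000 + 1.5000i → escape time 1
(row=0, col=1): c = -0.7600 + 1.5000i → escape time 2
(row=0, col=2): c = -0.1200 + 1.5000i → escape time 2
(row=1, col=0): c = -1.4000 + 0.8700i → escape time 3
(row=1, col=1): c = -0.7600 + 0.8700i → escape time 4
(row=1, col=2): c = -0.1200 + 0.8700i → escape time 8
(row=2, col=0): c = -1.4000 + 0.2400i → escape time 5
(row=2, col=1): c = -0.7600 + 0.2400i → escape time 8
(row=2, col=2): c = -0.1200 + 0.2400i → escape time 8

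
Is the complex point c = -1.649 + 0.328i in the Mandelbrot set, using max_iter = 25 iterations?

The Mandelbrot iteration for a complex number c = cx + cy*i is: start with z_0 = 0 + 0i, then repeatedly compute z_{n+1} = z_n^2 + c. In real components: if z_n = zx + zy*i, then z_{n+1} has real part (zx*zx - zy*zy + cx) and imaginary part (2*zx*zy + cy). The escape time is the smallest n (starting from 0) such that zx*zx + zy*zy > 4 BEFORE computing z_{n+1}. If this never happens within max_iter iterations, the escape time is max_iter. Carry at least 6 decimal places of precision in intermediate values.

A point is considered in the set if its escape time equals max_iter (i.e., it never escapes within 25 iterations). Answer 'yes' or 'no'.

Answer: no

Derivation:
z_0 = 0 + 0i, c = -1.6490 + 0.3280i
Iter 1: z = -1.6490 + 0.3280i, |z|^2 = 2.8268
Iter 2: z = 0.9626 + -0.7537i, |z|^2 = 1.4948
Iter 3: z = -1.2905 + -1.1231i, |z|^2 = 2.9268
Iter 4: z = -1.2450 + 3.2268i, |z|^2 = 11.9624
Escaped at iteration 4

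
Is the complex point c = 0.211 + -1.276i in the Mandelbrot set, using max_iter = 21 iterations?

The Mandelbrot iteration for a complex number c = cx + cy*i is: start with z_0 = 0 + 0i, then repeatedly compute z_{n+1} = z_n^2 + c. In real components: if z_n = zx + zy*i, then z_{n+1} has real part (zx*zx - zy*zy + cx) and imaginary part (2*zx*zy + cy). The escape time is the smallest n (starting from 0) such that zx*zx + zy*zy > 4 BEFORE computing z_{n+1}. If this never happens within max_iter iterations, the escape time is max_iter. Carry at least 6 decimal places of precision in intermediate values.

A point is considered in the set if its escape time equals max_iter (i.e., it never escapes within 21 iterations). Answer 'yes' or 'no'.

z_0 = 0 + 0i, c = 0.2110 + -1.2760i
Iter 1: z = 0.2110 + -1.2760i, |z|^2 = 1.6727
Iter 2: z = -1.3727 + -1.8145i, |z|^2 = 5.1765
Escaped at iteration 2

Answer: no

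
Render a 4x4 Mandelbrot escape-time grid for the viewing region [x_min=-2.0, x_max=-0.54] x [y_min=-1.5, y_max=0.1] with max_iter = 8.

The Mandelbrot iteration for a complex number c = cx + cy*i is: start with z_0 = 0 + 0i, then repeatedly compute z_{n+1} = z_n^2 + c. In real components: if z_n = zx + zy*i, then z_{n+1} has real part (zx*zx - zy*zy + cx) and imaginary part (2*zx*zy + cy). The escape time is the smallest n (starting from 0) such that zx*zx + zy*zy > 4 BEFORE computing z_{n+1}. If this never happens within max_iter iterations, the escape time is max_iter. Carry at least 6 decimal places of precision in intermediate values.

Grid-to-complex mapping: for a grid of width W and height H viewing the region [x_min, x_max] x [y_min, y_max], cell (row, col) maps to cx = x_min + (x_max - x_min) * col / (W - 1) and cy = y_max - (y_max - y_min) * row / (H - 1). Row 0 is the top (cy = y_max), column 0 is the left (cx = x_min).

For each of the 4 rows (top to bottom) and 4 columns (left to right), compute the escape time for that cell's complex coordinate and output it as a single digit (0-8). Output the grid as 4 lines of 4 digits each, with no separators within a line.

Answer: 1788
1368
1334
1122

Derivation:
(row=0, col=0): c = -2.0000 + 0.1000i → escape time 1
(row=0, col=1): c = -1.5133 + 0.1000i → escape time 7
(row=0, col=2): c = -1.0267 + 0.1000i → escape time 8
(row=0, col=3): c = -0.5400 + 0.1000i → escape time 8
(row=1, col=0): c = -2.0000 + -0.4333i → escape time 1
(row=1, col=1): c = -1.5133 + -0.4333i → escape time 3
(row=1, col=2): c = -1.0267 + -0.4333i → escape time 6
(row=1, col=3): c = -0.5400 + -0.4333i → escape time 8
(row=2, col=0): c = -2.0000 + -0.9667i → escape time 1
(row=2, col=1): c = -1.5133 + -0.9667i → escape time 3
(row=2, col=2): c = -1.0267 + -0.9667i → escape time 3
(row=2, col=3): c = -0.5400 + -0.9667i → escape time 4
(row=3, col=0): c = -2.0000 + -1.5000i → escape time 1
(row=3, col=1): c = -1.5133 + -1.5000i → escape time 1
(row=3, col=2): c = -1.0267 + -1.5000i → escape time 2
(row=3, col=3): c = -0.5400 + -1.5000i → escape time 2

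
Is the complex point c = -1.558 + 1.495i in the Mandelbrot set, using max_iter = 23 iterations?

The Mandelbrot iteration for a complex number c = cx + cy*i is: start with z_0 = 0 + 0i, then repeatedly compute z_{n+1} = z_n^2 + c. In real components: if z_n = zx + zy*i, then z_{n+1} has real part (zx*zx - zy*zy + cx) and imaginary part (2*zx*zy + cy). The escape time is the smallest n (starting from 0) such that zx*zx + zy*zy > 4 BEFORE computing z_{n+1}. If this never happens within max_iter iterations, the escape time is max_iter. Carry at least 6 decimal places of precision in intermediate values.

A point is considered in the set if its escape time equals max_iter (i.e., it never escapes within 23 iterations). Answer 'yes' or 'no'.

Answer: no

Derivation:
z_0 = 0 + 0i, c = -1.5580 + 1.4950i
Iter 1: z = -1.5580 + 1.4950i, |z|^2 = 4.6624
Escaped at iteration 1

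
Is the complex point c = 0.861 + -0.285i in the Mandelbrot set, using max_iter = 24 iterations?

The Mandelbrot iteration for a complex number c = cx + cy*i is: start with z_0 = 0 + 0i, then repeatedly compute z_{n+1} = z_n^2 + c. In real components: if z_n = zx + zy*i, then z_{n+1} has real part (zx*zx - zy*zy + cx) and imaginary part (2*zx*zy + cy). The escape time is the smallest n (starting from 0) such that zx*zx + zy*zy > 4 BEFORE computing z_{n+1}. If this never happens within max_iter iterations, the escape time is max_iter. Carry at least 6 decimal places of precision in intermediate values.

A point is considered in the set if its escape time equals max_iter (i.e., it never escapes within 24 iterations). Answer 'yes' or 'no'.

Answer: no

Derivation:
z_0 = 0 + 0i, c = 0.8610 + -0.2850i
Iter 1: z = 0.8610 + -0.2850i, |z|^2 = 0.8225
Iter 2: z = 1.5211 + -0.7758i, |z|^2 = 2.9156
Iter 3: z = 2.5729 + -2.6450i, |z|^2 = 13.6161
Escaped at iteration 3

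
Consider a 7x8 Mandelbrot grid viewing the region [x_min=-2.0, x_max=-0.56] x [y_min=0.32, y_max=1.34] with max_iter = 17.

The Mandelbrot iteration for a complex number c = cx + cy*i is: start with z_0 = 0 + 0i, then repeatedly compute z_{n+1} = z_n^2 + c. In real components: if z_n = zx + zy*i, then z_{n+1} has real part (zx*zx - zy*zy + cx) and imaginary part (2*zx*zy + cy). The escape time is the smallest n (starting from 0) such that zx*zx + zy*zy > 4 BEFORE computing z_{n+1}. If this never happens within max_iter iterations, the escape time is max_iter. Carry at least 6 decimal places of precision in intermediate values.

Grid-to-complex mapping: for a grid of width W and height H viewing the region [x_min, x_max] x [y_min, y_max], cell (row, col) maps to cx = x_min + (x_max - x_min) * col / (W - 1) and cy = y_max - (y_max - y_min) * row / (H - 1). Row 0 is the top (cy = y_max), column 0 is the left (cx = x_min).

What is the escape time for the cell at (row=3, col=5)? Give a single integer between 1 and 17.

Answer: 4

Derivation:
z_0 = 0 + 0i, c = -0.8000 + 0.9029i
Iter 1: z = -0.8000 + 0.9029i, |z|^2 = 1.4552
Iter 2: z = -0.9752 + -0.5417i, |z|^2 = 1.2444
Iter 3: z = -0.1425 + 1.9594i, |z|^2 = 3.8594
Iter 4: z = -4.6188 + 0.3443i, |z|^2 = 21.4518
Escaped at iteration 4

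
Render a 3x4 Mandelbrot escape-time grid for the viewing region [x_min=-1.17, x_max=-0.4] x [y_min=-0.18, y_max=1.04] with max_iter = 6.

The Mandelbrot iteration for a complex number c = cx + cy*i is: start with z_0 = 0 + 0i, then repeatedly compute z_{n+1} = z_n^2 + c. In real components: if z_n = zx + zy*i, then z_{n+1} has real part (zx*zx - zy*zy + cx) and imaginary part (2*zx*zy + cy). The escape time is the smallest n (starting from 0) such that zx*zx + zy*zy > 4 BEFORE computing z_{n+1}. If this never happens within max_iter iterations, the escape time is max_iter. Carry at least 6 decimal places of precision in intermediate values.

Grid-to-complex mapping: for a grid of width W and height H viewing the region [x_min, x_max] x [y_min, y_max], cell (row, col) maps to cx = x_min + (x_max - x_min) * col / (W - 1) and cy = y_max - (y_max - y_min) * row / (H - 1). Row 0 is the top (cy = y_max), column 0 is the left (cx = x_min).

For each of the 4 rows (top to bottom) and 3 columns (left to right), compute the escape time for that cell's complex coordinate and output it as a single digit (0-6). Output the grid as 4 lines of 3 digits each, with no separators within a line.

(row=0, col=0): c = -1.1700 + 1.0400i → escape time 3
(row=0, col=1): c = -0.7850 + 1.0400i → escape time 3
(row=0, col=2): c = -0.4000 + 1.0400i → escape time 4
(row=1, col=0): c = -1.1700 + 0.6333i → escape time 3
(row=1, col=1): c = -0.7850 + 0.6333i → escape time 5
(row=1, col=2): c = -0.4000 + 0.6333i → escape time 6
(row=2, col=0): c = -1.1700 + 0.2267i → escape time 6
(row=2, col=1): c = -0.7850 + 0.2267i → escape time 6
(row=2, col=2): c = -0.4000 + 0.2267i → escape time 6
(row=3, col=0): c = -1.1700 + -0.1800i → escape time 6
(row=3, col=1): c = -0.7850 + -0.1800i → escape time 6
(row=3, col=2): c = -0.4000 + -0.1800i → escape time 6

Answer: 334
356
666
666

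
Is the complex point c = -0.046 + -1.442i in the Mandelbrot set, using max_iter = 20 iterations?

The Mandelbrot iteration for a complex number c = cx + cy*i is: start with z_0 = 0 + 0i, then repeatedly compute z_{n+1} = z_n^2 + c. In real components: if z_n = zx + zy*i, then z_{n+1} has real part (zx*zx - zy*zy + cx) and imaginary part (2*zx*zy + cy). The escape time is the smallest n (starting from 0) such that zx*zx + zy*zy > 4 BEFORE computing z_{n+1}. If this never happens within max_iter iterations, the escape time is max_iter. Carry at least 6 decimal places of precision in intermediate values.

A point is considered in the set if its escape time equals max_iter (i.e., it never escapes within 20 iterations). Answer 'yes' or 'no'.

Answer: no

Derivation:
z_0 = 0 + 0i, c = -0.0460 + -1.4420i
Iter 1: z = -0.0460 + -1.4420i, |z|^2 = 2.0815
Iter 2: z = -2.1232 + -1.3093i, |z|^2 = 6.2225
Escaped at iteration 2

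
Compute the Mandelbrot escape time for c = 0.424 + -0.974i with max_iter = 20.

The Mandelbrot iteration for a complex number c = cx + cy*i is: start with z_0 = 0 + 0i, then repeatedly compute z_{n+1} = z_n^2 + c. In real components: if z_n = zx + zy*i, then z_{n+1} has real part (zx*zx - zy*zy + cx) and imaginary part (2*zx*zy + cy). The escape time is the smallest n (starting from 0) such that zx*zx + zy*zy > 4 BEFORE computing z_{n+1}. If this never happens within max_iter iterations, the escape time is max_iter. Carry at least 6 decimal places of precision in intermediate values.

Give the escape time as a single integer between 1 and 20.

z_0 = 0 + 0i, c = 0.4240 + -0.9740i
Iter 1: z = 0.4240 + -0.9740i, |z|^2 = 1.1285
Iter 2: z = -0.3449 + -1.8000i, |z|^2 = 3.3588
Iter 3: z = -2.6969 + 0.2676i, |z|^2 = 7.3447
Escaped at iteration 3

Answer: 3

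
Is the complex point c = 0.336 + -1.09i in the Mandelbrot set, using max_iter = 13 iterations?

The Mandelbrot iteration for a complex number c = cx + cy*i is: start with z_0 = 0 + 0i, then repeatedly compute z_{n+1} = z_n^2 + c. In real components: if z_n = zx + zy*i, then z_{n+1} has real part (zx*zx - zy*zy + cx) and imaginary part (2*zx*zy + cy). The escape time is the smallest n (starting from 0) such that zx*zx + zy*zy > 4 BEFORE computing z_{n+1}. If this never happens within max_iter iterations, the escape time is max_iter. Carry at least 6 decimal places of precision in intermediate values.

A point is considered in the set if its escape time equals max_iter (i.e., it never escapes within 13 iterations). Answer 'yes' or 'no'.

Answer: no

Derivation:
z_0 = 0 + 0i, c = 0.3360 + -1.0900i
Iter 1: z = 0.3360 + -1.0900i, |z|^2 = 1.3010
Iter 2: z = -0.7392 + -1.8225i, |z|^2 = 3.8679
Iter 3: z = -2.4390 + 1.6044i, |z|^2 = 8.5228
Escaped at iteration 3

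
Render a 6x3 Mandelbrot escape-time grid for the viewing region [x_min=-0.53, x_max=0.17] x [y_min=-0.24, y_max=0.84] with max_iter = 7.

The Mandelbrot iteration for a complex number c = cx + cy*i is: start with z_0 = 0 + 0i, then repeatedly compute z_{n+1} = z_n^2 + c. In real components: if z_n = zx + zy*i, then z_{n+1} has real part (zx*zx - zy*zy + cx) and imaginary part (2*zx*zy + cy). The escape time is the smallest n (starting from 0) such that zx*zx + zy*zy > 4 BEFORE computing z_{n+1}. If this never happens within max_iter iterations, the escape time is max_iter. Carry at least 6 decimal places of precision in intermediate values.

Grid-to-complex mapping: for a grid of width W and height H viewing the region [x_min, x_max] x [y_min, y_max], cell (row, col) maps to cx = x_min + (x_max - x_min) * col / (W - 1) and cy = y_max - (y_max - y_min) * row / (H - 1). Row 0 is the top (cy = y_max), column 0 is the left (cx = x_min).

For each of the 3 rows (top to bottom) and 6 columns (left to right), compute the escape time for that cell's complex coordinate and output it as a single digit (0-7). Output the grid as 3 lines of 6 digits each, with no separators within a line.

(row=0, col=0): c = -0.5300 + 0.8400i → escape time 5
(row=0, col=1): c = -0.3900 + 0.8400i → escape time 6
(row=0, col=2): c = -0.2500 + 0.8400i → escape time 7
(row=0, col=3): c = -0.1100 + 0.8400i → escape time 7
(row=0, col=4): c = 0.0300 + 0.8400i → escape time 7
(row=0, col=5): c = 0.1700 + 0.8400i → escape time 5
(row=1, col=0): c = -0.5300 + 0.3000i → escape time 7
(row=1, col=1): c = -0.3900 + 0.3000i → escape time 7
(row=1, col=2): c = -0.2500 + 0.3000i → escape time 7
(row=1, col=3): c = -0.1100 + 0.3000i → escape time 7
(row=1, col=4): c = 0.0300 + 0.3000i → escape time 7
(row=1, col=5): c = 0.1700 + 0.3000i → escape time 7
(row=2, col=0): c = -0.5300 + -0.2400i → escape time 7
(row=2, col=1): c = -0.3900 + -0.2400i → escape time 7
(row=2, col=2): c = -0.2500 + -0.2400i → escape time 7
(row=2, col=3): c = -0.1100 + -0.2400i → escape time 7
(row=2, col=4): c = 0.0300 + -0.2400i → escape time 7
(row=2, col=5): c = 0.1700 + -0.2400i → escape time 7

Answer: 567775
777777
777777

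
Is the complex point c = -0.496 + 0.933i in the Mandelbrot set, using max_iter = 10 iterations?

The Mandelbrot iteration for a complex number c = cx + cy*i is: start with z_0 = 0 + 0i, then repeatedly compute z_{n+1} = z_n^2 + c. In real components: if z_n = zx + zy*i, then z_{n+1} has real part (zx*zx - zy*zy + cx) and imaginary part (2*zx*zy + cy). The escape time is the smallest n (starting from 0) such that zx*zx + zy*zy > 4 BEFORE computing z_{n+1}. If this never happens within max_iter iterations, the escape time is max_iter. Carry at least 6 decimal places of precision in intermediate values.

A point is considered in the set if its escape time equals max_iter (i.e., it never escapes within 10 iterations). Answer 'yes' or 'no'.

Answer: no

Derivation:
z_0 = 0 + 0i, c = -0.4960 + 0.9330i
Iter 1: z = -0.4960 + 0.9330i, |z|^2 = 1.1165
Iter 2: z = -1.1205 + 0.0075i, |z|^2 = 1.2555
Iter 3: z = 0.7594 + 0.9163i, |z|^2 = 1.4163
Iter 4: z = -0.7589 + 2.3246i, |z|^2 = 5.9798
Escaped at iteration 4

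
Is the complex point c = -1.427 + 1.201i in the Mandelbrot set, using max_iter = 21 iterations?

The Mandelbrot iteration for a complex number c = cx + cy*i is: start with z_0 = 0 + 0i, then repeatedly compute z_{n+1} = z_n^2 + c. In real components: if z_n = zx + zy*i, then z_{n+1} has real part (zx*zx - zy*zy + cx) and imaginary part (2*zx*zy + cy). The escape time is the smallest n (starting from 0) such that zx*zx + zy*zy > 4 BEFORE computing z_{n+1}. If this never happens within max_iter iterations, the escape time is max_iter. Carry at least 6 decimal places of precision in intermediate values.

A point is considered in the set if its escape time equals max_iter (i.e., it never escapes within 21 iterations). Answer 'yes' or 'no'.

z_0 = 0 + 0i, c = -1.4270 + 1.2010i
Iter 1: z = -1.4270 + 1.2010i, |z|^2 = 3.4787
Iter 2: z = -0.8331 + -2.2267i, |z|^2 = 5.6520
Escaped at iteration 2

Answer: no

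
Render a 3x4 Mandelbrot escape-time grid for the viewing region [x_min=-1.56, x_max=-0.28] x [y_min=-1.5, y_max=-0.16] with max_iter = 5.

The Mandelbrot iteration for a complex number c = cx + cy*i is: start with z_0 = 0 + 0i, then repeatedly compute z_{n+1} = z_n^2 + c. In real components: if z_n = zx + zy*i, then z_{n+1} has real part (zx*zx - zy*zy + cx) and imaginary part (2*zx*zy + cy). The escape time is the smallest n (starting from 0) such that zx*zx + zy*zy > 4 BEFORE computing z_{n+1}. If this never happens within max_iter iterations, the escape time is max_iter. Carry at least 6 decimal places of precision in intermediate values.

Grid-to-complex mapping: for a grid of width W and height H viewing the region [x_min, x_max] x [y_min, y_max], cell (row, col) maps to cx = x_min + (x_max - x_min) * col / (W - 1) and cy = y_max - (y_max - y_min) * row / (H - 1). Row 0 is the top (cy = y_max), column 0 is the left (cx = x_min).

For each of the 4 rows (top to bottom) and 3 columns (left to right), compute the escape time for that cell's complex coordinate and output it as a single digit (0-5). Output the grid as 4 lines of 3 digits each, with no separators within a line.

(row=0, col=0): c = -1.5600 + -0.1600i → escape time 5
(row=0, col=1): c = -0.9200 + -0.1600i → escape time 5
(row=0, col=2): c = -0.2800 + -0.1600i → escape time 5
(row=1, col=0): c = -1.5600 + -0.6067i → escape time 3
(row=1, col=1): c = -0.9200 + -0.6067i → escape time 5
(row=1, col=2): c = -0.2800 + -0.6067i → escape time 5
(row=2, col=0): c = -1.5600 + -1.0533i → escape time 2
(row=2, col=1): c = -0.9200 + -1.0533i → escape time 3
(row=2, col=2): c = -0.2800 + -1.0533i → escape time 5
(row=3, col=0): c = -1.5600 + -1.5000i → escape time 1
(row=3, col=1): c = -0.9200 + -1.5000i → escape time 2
(row=3, col=2): c = -0.2800 + -1.5000i → escape time 2

Answer: 555
355
235
122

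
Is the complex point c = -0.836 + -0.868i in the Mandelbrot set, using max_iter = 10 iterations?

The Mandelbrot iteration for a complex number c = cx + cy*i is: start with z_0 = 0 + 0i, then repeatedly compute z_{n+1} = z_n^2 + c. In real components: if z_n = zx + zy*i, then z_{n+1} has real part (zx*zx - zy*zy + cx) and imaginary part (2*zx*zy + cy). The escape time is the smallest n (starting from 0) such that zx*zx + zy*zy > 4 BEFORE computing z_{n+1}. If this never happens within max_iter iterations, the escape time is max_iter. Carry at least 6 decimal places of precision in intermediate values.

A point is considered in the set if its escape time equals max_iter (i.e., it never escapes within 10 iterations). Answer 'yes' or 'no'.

Answer: no

Derivation:
z_0 = 0 + 0i, c = -0.8360 + -0.8680i
Iter 1: z = -0.8360 + -0.8680i, |z|^2 = 1.4523
Iter 2: z = -0.8905 + 0.5833i, |z|^2 = 1.1333
Iter 3: z = -0.3832 + -1.9069i, |z|^2 = 3.7830
Iter 4: z = -4.3254 + 0.5934i, |z|^2 = 19.0609
Escaped at iteration 4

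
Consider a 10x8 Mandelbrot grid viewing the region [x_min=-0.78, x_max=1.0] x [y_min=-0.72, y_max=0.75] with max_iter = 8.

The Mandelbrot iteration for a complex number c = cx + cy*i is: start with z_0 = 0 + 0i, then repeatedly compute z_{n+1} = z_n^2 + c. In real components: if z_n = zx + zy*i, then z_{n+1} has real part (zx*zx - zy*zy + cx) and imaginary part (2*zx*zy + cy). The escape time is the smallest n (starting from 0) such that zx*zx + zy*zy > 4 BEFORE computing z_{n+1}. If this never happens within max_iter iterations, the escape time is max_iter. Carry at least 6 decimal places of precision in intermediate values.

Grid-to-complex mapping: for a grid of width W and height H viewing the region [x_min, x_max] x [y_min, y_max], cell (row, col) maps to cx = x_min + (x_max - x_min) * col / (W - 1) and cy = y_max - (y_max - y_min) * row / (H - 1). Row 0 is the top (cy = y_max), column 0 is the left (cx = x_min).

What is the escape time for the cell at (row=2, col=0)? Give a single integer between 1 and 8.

z_0 = 0 + 0i, c = -0.7800 + 0.3300i
Iter 1: z = -0.7800 + 0.3300i, |z|^2 = 0.7173
Iter 2: z = -0.2805 + -0.1848i, |z|^2 = 0.1128
Iter 3: z = -0.7355 + 0.4337i, |z|^2 = 0.7290
Iter 4: z = -0.4272 + -0.3079i, |z|^2 = 0.2773
Iter 5: z = -0.6923 + 0.5930i, |z|^2 = 0.8310
Iter 6: z = -0.6524 + -0.4912i, |z|^2 = 0.6668
Iter 7: z = -0.5957 + 0.9709i, |z|^2 = 1.2974

Answer: 8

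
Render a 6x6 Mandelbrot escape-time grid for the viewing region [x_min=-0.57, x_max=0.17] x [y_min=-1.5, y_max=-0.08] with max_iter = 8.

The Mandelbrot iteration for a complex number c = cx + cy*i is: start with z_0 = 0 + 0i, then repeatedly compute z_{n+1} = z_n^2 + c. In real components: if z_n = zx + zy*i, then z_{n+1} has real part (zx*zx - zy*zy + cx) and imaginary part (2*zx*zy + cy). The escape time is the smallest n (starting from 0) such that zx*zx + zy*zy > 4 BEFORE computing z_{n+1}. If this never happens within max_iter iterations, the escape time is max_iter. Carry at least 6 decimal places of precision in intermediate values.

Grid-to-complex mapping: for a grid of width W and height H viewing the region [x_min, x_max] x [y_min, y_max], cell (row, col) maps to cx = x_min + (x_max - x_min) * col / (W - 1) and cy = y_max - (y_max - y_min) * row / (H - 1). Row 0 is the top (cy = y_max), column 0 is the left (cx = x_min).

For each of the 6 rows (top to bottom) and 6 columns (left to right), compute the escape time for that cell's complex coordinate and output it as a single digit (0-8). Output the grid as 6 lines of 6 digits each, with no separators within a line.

Answer: 888888
888888
888888
456864
333332
222222

Derivation:
(row=0, col=0): c = -0.5700 + -0.0800i → escape time 8
(row=0, col=1): c = -0.4220 + -0.0800i → escape time 8
(row=0, col=2): c = -0.2740 + -0.0800i → escape time 8
(row=0, col=3): c = -0.1260 + -0.0800i → escape time 8
(row=0, col=4): c = 0.0220 + -0.0800i → escape time 8
(row=0, col=5): c = 0.1700 + -0.0800i → escape time 8
(row=1, col=0): c = -0.5700 + -0.3640i → escape time 8
(row=1, col=1): c = -0.4220 + -0.3640i → escape time 8
(row=1, col=2): c = -0.2740 + -0.3640i → escape time 8
(row=1, col=3): c = -0.1260 + -0.3640i → escape time 8
(row=1, col=4): c = 0.0220 + -0.3640i → escape time 8
(row=1, col=5): c = 0.1700 + -0.3640i → escape time 8
(row=2, col=0): c = -0.5700 + -0.6480i → escape time 8
(row=2, col=1): c = -0.4220 + -0.6480i → escape time 8
(row=2, col=2): c = -0.2740 + -0.6480i → escape time 8
(row=2, col=3): c = -0.1260 + -0.6480i → escape time 8
(row=2, col=4): c = 0.0220 + -0.6480i → escape time 8
(row=2, col=5): c = 0.1700 + -0.6480i → escape time 8
(row=3, col=0): c = -0.5700 + -0.9320i → escape time 4
(row=3, col=1): c = -0.4220 + -0.9320i → escape time 5
(row=3, col=2): c = -0.2740 + -0.9320i → escape time 6
(row=3, col=3): c = -0.1260 + -0.9320i → escape time 8
(row=3, col=4): c = 0.0220 + -0.9320i → escape time 6
(row=3, col=5): c = 0.1700 + -0.9320i → escape time 4
(row=4, col=0): c = -0.5700 + -1.2160i → escape time 3
(row=4, col=1): c = -0.4220 + -1.2160i → escape time 3
(row=4, col=2): c = -0.2740 + -1.2160i → escape time 3
(row=4, col=3): c = -0.1260 + -1.2160i → escape time 3
(row=4, col=4): c = 0.0220 + -1.2160i → escape time 3
(row=4, col=5): c = 0.1700 + -1.2160i → escape time 2
(row=5, col=0): c = -0.5700 + -1.5000i → escape time 2
(row=5, col=1): c = -0.4220 + -1.5000i → escape time 2
(row=5, col=2): c = -0.2740 + -1.5000i → escape time 2
(row=5, col=3): c = -0.1260 + -1.5000i → escape time 2
(row=5, col=4): c = 0.0220 + -1.5000i → escape time 2
(row=5, col=5): c = 0.1700 + -1.5000i → escape time 2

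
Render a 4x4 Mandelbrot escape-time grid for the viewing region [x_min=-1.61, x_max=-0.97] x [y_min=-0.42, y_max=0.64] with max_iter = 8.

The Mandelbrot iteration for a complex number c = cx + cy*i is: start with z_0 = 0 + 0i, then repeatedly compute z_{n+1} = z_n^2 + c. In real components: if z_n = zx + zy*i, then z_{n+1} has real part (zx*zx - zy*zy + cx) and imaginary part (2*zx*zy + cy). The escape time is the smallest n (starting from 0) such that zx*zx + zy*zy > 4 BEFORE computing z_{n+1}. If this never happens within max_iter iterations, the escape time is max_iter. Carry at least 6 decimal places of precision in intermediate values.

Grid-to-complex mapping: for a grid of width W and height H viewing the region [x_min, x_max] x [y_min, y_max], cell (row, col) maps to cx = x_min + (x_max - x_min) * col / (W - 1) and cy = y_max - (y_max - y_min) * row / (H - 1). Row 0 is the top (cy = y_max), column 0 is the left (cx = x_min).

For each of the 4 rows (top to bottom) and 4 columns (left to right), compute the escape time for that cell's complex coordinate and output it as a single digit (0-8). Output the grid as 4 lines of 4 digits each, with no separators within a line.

Answer: 3334
4588
6888
3466

Derivation:
(row=0, col=0): c = -1.6100 + 0.6400i → escape time 3
(row=0, col=1): c = -1.3967 + 0.6400i → escape time 3
(row=0, col=2): c = -1.1833 + 0.6400i → escape time 3
(row=0, col=3): c = -0.9700 + 0.6400i → escape time 4
(row=1, col=0): c = -1.6100 + 0.2867i → escape time 4
(row=1, col=1): c = -1.3967 + 0.2867i → escape time 5
(row=1, col=2): c = -1.1833 + 0.2867i → escape time 8
(row=1, col=3): c = -0.9700 + 0.2867i → escape time 8
(row=2, col=0): c = -1.6100 + -0.0667i → escape time 6
(row=2, col=1): c = -1.3967 + -0.0667i → escape time 8
(row=2, col=2): c = -1.1833 + -0.0667i → escape time 8
(row=2, col=3): c = -0.9700 + -0.0667i → escape time 8
(row=3, col=0): c = -1.6100 + -0.4200i → escape time 3
(row=3, col=1): c = -1.3967 + -0.4200i → escape time 4
(row=3, col=2): c = -1.1833 + -0.4200i → escape time 6
(row=3, col=3): c = -0.9700 + -0.4200i → escape time 6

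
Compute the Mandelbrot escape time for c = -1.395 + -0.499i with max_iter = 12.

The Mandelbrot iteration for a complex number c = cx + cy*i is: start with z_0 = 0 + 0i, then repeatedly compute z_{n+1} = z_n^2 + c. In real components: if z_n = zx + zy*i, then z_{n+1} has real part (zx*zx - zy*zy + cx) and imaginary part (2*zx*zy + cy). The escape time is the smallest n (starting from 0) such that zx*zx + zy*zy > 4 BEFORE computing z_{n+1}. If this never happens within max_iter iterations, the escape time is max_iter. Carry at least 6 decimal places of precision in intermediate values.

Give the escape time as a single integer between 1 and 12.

z_0 = 0 + 0i, c = -1.3950 + -0.4990i
Iter 1: z = -1.3950 + -0.4990i, |z|^2 = 2.1950
Iter 2: z = 0.3020 + 0.8932i, |z|^2 = 0.8890
Iter 3: z = -2.1016 + 0.0405i, |z|^2 = 4.4184
Escaped at iteration 3

Answer: 3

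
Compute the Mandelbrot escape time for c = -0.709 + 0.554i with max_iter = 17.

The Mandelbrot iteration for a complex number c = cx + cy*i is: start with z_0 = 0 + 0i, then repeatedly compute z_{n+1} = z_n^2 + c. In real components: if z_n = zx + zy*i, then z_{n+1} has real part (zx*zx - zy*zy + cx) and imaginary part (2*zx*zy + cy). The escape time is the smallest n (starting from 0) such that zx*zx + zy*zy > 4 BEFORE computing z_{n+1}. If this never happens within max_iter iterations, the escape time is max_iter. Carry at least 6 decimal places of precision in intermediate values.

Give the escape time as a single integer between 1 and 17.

z_0 = 0 + 0i, c = -0.7090 + 0.5540i
Iter 1: z = -0.7090 + 0.5540i, |z|^2 = 0.8096
Iter 2: z = -0.5132 + -0.2316i, |z|^2 = 0.3170
Iter 3: z = -0.4992 + 0.7917i, |z|^2 = 0.8760
Iter 4: z = -1.0866 + -0.2365i, |z|^2 = 1.2366
Iter 5: z = 0.4157 + 1.0679i, |z|^2 = 1.3132
Iter 6: z = -1.6765 + 1.4419i, |z|^2 = 4.8897
Escaped at iteration 6

Answer: 6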